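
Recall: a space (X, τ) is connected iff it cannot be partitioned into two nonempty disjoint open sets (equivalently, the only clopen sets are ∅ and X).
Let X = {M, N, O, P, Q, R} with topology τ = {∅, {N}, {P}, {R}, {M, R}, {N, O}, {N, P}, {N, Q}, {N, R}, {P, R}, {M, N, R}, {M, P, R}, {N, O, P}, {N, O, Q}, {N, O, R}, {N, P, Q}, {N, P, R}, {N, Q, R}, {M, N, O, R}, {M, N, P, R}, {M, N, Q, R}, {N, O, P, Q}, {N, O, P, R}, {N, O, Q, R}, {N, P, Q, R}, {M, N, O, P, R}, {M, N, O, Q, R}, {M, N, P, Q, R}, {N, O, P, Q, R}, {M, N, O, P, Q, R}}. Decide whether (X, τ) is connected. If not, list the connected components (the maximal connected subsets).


(X, τ) is disconnected; components = [{P}, {M, R}, {N, O, Q}].

Find clopen sets (U ∈ τ with X ∖ U ∈ τ):
  U = ∅, X ∖ U = {M, N, O, P, Q, R} — both open, so U is clopen.
  U = {P}, X ∖ U = {M, N, O, Q, R} — both open, so U is clopen.
  U = {M, R}, X ∖ U = {N, O, P, Q} — both open, so U is clopen.
  U = {M, P, R}, X ∖ U = {N, O, Q} — both open, so U is clopen.
  U = {N, O, Q}, X ∖ U = {M, P, R} — both open, so U is clopen.
  U = {N, O, P, Q}, X ∖ U = {M, R} — both open, so U is clopen.
  U = {M, N, O, Q, R}, X ∖ U = {P} — both open, so U is clopen.
  U = {M, N, O, P, Q, R}, X ∖ U = ∅ — both open, so U is clopen.
Nontrivial clopen(s) exist: e.g. {M, R}. So (X, τ) is disconnected.
Compute connected components by grouping points that agree on all clopens:
  component: {P}
  component: {M, R}
  component: {N, O, Q}


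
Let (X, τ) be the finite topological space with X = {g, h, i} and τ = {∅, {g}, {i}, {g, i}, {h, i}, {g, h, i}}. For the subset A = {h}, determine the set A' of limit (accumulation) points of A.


A' = ∅

For each x ∈ X, list the open sets U ∈ τ with x ∈ U, then check whether U ∩ (A ∖ {x}) ≠ ∅ for every such U.
  x = g: open {g} ∋ x has {g} ∩ (A ∖ {g}) = ∅, so x is NOT a limit point.
  x = h: open {h, i} ∋ x has {h, i} ∩ (A ∖ {h}) = ∅, so x is NOT a limit point.
  x = i: open {i} ∋ x has {i} ∩ (A ∖ {i}) = ∅, so x is NOT a limit point.
Collecting: A' = ∅.


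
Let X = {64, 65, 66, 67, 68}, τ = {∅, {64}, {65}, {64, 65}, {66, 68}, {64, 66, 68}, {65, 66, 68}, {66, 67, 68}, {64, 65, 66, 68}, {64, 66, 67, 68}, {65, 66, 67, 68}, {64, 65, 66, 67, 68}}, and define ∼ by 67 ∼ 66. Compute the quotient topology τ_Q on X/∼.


X/∼ = {[64], [65], [66=67], [68]}; |τ_Q| = 8.

Equivalence classes: [64], [65], [66=67], [68].
Quotient map π: X → X/∼ sends 64 ↦ [64], 65 ↦ [65], 66 ↦ [66=67], 67 ↦ [66=67], 68 ↦ [68].
For each subset V ⊆ X/∼, compute π^{-1}(V) ⊆ X and check whether π^{-1}(V) ∈ τ. V is open in τ_Q iff π^{-1}(V) ∈ τ.
  V = {}: π^{-1}(V) = ∅ ∈ τ ✓.
  V = {[64]}: π^{-1}(V) = {64} ∈ τ ✓.
  V = {[65]}: π^{-1}(V) = {65} ∈ τ ✓.
  V = {[64], [65]}: π^{-1}(V) = {64, 65} ∈ τ ✓.
  V = {[66=67]}: π^{-1}(V) = {66, 67} ∉ τ ✗.
  V = {[64], [66=67]}: π^{-1}(V) = {64, 66, 67} ∉ τ ✗.
  V = {[65], [66=67]}: π^{-1}(V) = {65, 66, 67} ∉ τ ✗.
  V = {[64], [65], [66=67]}: π^{-1}(V) = {64, 65, 66, 67} ∉ τ ✗.
  V = {[68]}: π^{-1}(V) = {68} ∉ τ ✗.
  V = {[64], [68]}: π^{-1}(V) = {64, 68} ∉ τ ✗.
  V = {[65], [68]}: π^{-1}(V) = {65, 68} ∉ τ ✗.
  V = {[64], [65], [68]}: π^{-1}(V) = {64, 65, 68} ∉ τ ✗.
  V = {[66=67], [68]}: π^{-1}(V) = {66, 67, 68} ∈ τ ✓.
  V = {[64], [66=67], [68]}: π^{-1}(V) = {64, 66, 67, 68} ∈ τ ✓.
  V = {[65], [66=67], [68]}: π^{-1}(V) = {65, 66, 67, 68} ∈ τ ✓.
  V = {[64], [65], [66=67], [68]}: π^{-1}(V) = {64, 65, 66, 67, 68} ∈ τ ✓.
Open sets in the quotient: τ_Q = {{}, {[64]}, {[65]}, {[64], [65]}, {[66=67], [68]}, {[64], [66=67], [68]}, {[65], [66=67], [68]}, {[64], [65], [66=67], [68]}} (8 elements).


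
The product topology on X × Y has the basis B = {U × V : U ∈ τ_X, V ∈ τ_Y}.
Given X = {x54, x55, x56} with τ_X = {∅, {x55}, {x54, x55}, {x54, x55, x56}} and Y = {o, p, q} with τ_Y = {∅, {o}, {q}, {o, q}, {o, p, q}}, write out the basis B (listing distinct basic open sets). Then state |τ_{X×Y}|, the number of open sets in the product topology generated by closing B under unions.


Basis B = {∅ × ∅, {x55} × {o}, {x55} × {q}, {x54, x55} × {o}, {x54, x55} × {q}, {x55} × {o, q}, {x54, x55, x56} × {o}, {x54, x55, x56} × {q}, {x55} × {o, p, q}, {x54, x55} × {o, q}, {x54, x55} × {o, p, q}, {x54, x55, x56} × {o, q}, {x54, x55, x56} × {o, p, q}}; |τ_{X×Y}| = 30.

Enumerate products U × V with U ∈ τ_X, V ∈ τ_Y (deduplicated):
  ∅ × ∅ = {} (∅)
  {x55} × {o} = {(x55,o)}
  {x55} × {q} = {(x55,q)}
  {x54, x55} × {o} = {(x54,o), (x55,o)}
  {x54, x55} × {q} = {(x54,q), (x55,q)}
  {x55} × {o, q} = {(x55,o), (x55,q)}
  {x54, x55, x56} × {o} = {(x54,o), (x55,o), (x56,o)}
  {x54, x55, x56} × {q} = {(x54,q), (x55,q), (x56,q)}
  {x55} × {o, p, q} = {(x55,o), (x55,p), (x55,q)}
  {x54, x55} × {o, q} = {(x54,o), (x54,q), (x55,o), (x55,q)}
  {x54, x55} × {o, p, q} = {(x54,o), (x54,p), (x54,q), (x55,o), (x55,p), (x55,q)}
  {x54, x55, x56} × {o, q} = {(x54,o), (x54,q), (x55,o), (x55,q), (x56,o), (x56,q)}
  {x54, x55, x56} × {o, p, q} = {(x54,o), (x54,p), (x54,q), (x55,o), (x55,p), (x55,q), (x56,o), (x56,p), (x56,q)}
These 13 distinct sets form the basis B.
Close under arbitrary unions to get τ_{X×Y}; counting gives |τ_{X×Y}| = 30.


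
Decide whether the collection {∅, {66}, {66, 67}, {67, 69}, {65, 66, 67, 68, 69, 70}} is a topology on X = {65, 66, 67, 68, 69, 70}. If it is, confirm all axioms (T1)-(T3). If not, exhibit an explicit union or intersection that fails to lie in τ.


τ is NOT a topology on X.

Axiom (T1): ∅ ∈ τ? Yes; X ∈ τ? Yes.
Axiom (T2/T3): check pairwise unions and intersections of members of τ.
Counterexample for (T2): {66} ∪ {67, 69} = {66, 67, 69} ∉ τ. Therefore τ is NOT a topology.


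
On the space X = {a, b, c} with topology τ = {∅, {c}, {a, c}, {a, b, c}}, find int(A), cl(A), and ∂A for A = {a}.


int(A) = ∅, cl(A) = {a, b}, ∂A = {a, b}.

Closed sets in (X, τ) are complements of opens:
  closed(X, τ) = {∅, {b}, {a, b}, {a, b, c}}.
int(A) = ⋃ {U ∈ τ : U ⊆ A}. Opens contained in A: ∅.
Taking the union of these: int(A) = ∅.
cl(A) = ⋂ {C closed : A ⊆ C}. Closed sets containing A: {a, b}, {a, b, c}.
Intersecting these: cl(A) = {a, b}.
∂A = cl(A) ∖ int(A) = {a, b} ∖ ∅ = {a, b}.


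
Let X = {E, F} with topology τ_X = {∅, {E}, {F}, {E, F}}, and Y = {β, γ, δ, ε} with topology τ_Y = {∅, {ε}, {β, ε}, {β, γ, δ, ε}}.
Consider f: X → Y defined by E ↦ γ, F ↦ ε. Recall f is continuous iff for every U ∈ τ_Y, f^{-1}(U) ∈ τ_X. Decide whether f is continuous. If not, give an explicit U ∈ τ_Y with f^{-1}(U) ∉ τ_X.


f IS continuous.

Compute f^{-1}(U) for each U ∈ τ_Y:
  U = ∅: f^{-1}(U) = ∅ ∈ τ_X ✓.
  U = {ε}: f^{-1}(U) = {F} ∈ τ_X ✓.
  U = {β, ε}: f^{-1}(U) = {F} ∈ τ_X ✓.
  U = {β, γ, δ, ε}: f^{-1}(U) = {E, F} ∈ τ_X ✓.
Every preimage lies in τ_X, so f IS continuous.


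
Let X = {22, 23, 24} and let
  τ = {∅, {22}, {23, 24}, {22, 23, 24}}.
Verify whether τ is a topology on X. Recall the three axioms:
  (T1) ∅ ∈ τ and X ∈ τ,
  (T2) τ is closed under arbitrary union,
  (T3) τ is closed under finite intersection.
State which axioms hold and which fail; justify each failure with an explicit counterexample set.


τ IS a topology on X.

Axiom (T1): ∅ ∈ τ? Yes; X ∈ τ? Yes.
Axiom (T2/T3): check pairwise unions and intersections of members of τ.
All pairwise intersections and unions checked — each lies in τ. Therefore τ satisfies (T1), (T2), (T3): it IS a topology on X.


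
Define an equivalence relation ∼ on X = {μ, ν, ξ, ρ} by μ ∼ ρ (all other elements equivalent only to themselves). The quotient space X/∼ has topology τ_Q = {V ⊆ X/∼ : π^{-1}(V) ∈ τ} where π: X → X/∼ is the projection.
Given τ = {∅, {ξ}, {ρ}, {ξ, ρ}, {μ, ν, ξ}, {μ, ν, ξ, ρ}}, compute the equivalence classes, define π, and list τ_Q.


X/∼ = {[μ=ρ], [ν], [ξ]}; |τ_Q| = 3.

Equivalence classes: [μ=ρ], [ν], [ξ].
Quotient map π: X → X/∼ sends μ ↦ [μ=ρ], ν ↦ [ν], ξ ↦ [ξ], ρ ↦ [μ=ρ].
For each subset V ⊆ X/∼, compute π^{-1}(V) ⊆ X and check whether π^{-1}(V) ∈ τ. V is open in τ_Q iff π^{-1}(V) ∈ τ.
  V = {}: π^{-1}(V) = ∅ ∈ τ ✓.
  V = {[μ=ρ]}: π^{-1}(V) = {μ, ρ} ∉ τ ✗.
  V = {[ν]}: π^{-1}(V) = {ν} ∉ τ ✗.
  V = {[μ=ρ], [ν]}: π^{-1}(V) = {μ, ν, ρ} ∉ τ ✗.
  V = {[ξ]}: π^{-1}(V) = {ξ} ∈ τ ✓.
  V = {[μ=ρ], [ξ]}: π^{-1}(V) = {μ, ξ, ρ} ∉ τ ✗.
  V = {[ν], [ξ]}: π^{-1}(V) = {ν, ξ} ∉ τ ✗.
  V = {[μ=ρ], [ν], [ξ]}: π^{-1}(V) = {μ, ν, ξ, ρ} ∈ τ ✓.
Open sets in the quotient: τ_Q = {{}, {[ξ]}, {[μ=ρ], [ν], [ξ]}} (3 elements).


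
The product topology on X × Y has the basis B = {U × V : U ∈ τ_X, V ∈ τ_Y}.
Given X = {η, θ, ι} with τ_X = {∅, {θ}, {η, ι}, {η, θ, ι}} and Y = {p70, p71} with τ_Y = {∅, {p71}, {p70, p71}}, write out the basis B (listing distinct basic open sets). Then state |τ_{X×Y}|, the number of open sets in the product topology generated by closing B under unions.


Basis B = {∅ × ∅, {θ} × {p71}, {η, ι} × {p71}, {θ} × {p70, p71}, {η, θ, ι} × {p71}, {η, ι} × {p70, p71}, {η, θ, ι} × {p70, p71}}; |τ_{X×Y}| = 9.

Enumerate products U × V with U ∈ τ_X, V ∈ τ_Y (deduplicated):
  ∅ × ∅ = {} (∅)
  {θ} × {p71} = {(θ,p71)}
  {η, ι} × {p71} = {(η,p71), (ι,p71)}
  {θ} × {p70, p71} = {(θ,p70), (θ,p71)}
  {η, θ, ι} × {p71} = {(η,p71), (θ,p71), (ι,p71)}
  {η, ι} × {p70, p71} = {(η,p70), (η,p71), (ι,p70), (ι,p71)}
  {η, θ, ι} × {p70, p71} = {(η,p70), (η,p71), (θ,p70), (θ,p71), (ι,p70), (ι,p71)}
These 7 distinct sets form the basis B.
Close under arbitrary unions to get τ_{X×Y}; counting gives |τ_{X×Y}| = 9.


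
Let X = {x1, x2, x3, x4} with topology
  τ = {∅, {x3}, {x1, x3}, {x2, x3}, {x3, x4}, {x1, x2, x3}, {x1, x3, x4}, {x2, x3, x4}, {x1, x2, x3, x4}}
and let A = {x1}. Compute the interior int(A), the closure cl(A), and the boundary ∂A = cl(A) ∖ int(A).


int(A) = ∅, cl(A) = {x1}, ∂A = {x1}.

Closed sets in (X, τ) are complements of opens:
  closed(X, τ) = {∅, {x1}, {x2}, {x4}, {x1, x2}, {x1, x4}, {x2, x4}, {x1, x2, x4}, {x1, x2, x3, x4}}.
int(A) = ⋃ {U ∈ τ : U ⊆ A}. Opens contained in A: ∅.
Taking the union of these: int(A) = ∅.
cl(A) = ⋂ {C closed : A ⊆ C}. Closed sets containing A: {x1}, {x1, x2}, {x1, x4}, {x1, x2, x4}, {x1, x2, x3, x4}.
Intersecting these: cl(A) = {x1}.
∂A = cl(A) ∖ int(A) = {x1} ∖ ∅ = {x1}.


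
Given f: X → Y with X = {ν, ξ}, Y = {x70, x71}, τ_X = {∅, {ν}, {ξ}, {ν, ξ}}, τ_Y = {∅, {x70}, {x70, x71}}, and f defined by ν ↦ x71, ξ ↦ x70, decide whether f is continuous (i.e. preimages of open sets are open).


f IS continuous.

Compute f^{-1}(U) for each U ∈ τ_Y:
  U = ∅: f^{-1}(U) = ∅ ∈ τ_X ✓.
  U = {x70}: f^{-1}(U) = {ξ} ∈ τ_X ✓.
  U = {x70, x71}: f^{-1}(U) = {ν, ξ} ∈ τ_X ✓.
Every preimage lies in τ_X, so f IS continuous.


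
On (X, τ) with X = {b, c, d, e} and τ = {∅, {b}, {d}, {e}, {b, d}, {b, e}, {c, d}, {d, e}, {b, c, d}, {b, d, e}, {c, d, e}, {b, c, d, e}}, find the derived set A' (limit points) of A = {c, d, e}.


A' = {c}

For each x ∈ X, list the open sets U ∈ τ with x ∈ U, then check whether U ∩ (A ∖ {x}) ≠ ∅ for every such U.
  x = b: open {b} ∋ x has {b} ∩ (A ∖ {b}) = ∅, so x is NOT a limit point.
  x = c: opens ∋ x are {c, d}, {b, c, d}, {c, d, e}, {b, c, d, e}; each meets A ∖ {c}, so x IS a limit point.
  x = d: open {d} ∋ x has {d} ∩ (A ∖ {d}) = ∅, so x is NOT a limit point.
  x = e: open {e} ∋ x has {e} ∩ (A ∖ {e}) = ∅, so x is NOT a limit point.
Collecting: A' = {c}.


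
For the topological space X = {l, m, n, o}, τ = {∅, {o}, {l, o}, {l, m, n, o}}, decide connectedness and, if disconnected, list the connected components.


(X, τ) is connected.

Find clopen sets (U ∈ τ with X ∖ U ∈ τ):
  U = ∅, X ∖ U = {l, m, n, o} — both open, so U is clopen.
  U = {l, m, n, o}, X ∖ U = ∅ — both open, so U is clopen.
Only trivial clopens (∅ and X) exist, so (X, τ) is connected.
Compute connected components by grouping points that agree on all clopens:
  component: {l, m, n, o}


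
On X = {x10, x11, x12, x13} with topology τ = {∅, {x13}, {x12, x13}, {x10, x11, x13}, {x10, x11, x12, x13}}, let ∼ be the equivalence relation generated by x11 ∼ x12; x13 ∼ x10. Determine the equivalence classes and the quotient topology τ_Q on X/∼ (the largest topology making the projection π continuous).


X/∼ = {[x10=x13], [x11=x12]}; |τ_Q| = 2.

Equivalence classes: [x10=x13], [x11=x12].
Quotient map π: X → X/∼ sends x10 ↦ [x10=x13], x11 ↦ [x11=x12], x12 ↦ [x11=x12], x13 ↦ [x10=x13].
For each subset V ⊆ X/∼, compute π^{-1}(V) ⊆ X and check whether π^{-1}(V) ∈ τ. V is open in τ_Q iff π^{-1}(V) ∈ τ.
  V = {}: π^{-1}(V) = ∅ ∈ τ ✓.
  V = {[x10=x13]}: π^{-1}(V) = {x10, x13} ∉ τ ✗.
  V = {[x11=x12]}: π^{-1}(V) = {x11, x12} ∉ τ ✗.
  V = {[x10=x13], [x11=x12]}: π^{-1}(V) = {x10, x11, x12, x13} ∈ τ ✓.
Open sets in the quotient: τ_Q = {{}, {[x10=x13], [x11=x12]}} (2 elements).


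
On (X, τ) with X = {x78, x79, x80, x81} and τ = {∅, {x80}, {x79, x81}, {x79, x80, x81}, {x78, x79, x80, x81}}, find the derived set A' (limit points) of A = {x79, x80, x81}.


A' = {x78, x79, x81}

For each x ∈ X, list the open sets U ∈ τ with x ∈ U, then check whether U ∩ (A ∖ {x}) ≠ ∅ for every such U.
  x = x78: opens ∋ x are {x78, x79, x80, x81}; each meets A ∖ {x78}, so x IS a limit point.
  x = x79: opens ∋ x are {x79, x81}, {x79, x80, x81}, {x78, x79, x80, x81}; each meets A ∖ {x79}, so x IS a limit point.
  x = x80: open {x80} ∋ x has {x80} ∩ (A ∖ {x80}) = ∅, so x is NOT a limit point.
  x = x81: opens ∋ x are {x79, x81}, {x79, x80, x81}, {x78, x79, x80, x81}; each meets A ∖ {x81}, so x IS a limit point.
Collecting: A' = {x78, x79, x81}.


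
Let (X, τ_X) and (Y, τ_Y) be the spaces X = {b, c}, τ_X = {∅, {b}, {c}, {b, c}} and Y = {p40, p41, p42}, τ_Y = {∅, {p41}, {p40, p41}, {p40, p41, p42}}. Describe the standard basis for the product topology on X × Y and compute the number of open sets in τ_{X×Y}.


Basis B = {∅ × ∅, {b} × {p41}, {c} × {p41}, {b} × {p40, p41}, {b, c} × {p41}, {c} × {p40, p41}, {b} × {p40, p41, p42}, {c} × {p40, p41, p42}, {b, c} × {p40, p41}, {b, c} × {p40, p41, p42}}; |τ_{X×Y}| = 16.

Enumerate products U × V with U ∈ τ_X, V ∈ τ_Y (deduplicated):
  ∅ × ∅ = {} (∅)
  {b} × {p41} = {(b,p41)}
  {c} × {p41} = {(c,p41)}
  {b} × {p40, p41} = {(b,p40), (b,p41)}
  {b, c} × {p41} = {(b,p41), (c,p41)}
  {c} × {p40, p41} = {(c,p40), (c,p41)}
  {b} × {p40, p41, p42} = {(b,p40), (b,p41), (b,p42)}
  {c} × {p40, p41, p42} = {(c,p40), (c,p41), (c,p42)}
  {b, c} × {p40, p41} = {(b,p40), (b,p41), (c,p40), (c,p41)}
  {b, c} × {p40, p41, p42} = {(b,p40), (b,p41), (b,p42), (c,p40), (c,p41), (c,p42)}
These 10 distinct sets form the basis B.
Close under arbitrary unions to get τ_{X×Y}; counting gives |τ_{X×Y}| = 16.


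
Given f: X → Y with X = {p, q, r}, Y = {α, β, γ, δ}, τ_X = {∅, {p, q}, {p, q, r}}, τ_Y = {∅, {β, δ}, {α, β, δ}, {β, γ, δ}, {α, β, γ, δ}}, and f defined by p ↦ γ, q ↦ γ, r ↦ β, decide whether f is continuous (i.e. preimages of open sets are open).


f is NOT continuous.

Compute f^{-1}(U) for each U ∈ τ_Y:
  U = ∅: f^{-1}(U) = ∅ ∈ τ_X ✓.
  U = {β, δ}: f^{-1}(U) = {r} ∉ τ_X ✗.
  U = {α, β, δ}: f^{-1}(U) = {r} ∉ τ_X ✗.
  U = {β, γ, δ}: f^{-1}(U) = {p, q, r} ∈ τ_X ✓.
  U = {α, β, γ, δ}: f^{-1}(U) = {p, q, r} ∈ τ_X ✓.
Found U = {β, δ} with f^{-1}(U) = {r} not in τ_X. Therefore f is NOT continuous.


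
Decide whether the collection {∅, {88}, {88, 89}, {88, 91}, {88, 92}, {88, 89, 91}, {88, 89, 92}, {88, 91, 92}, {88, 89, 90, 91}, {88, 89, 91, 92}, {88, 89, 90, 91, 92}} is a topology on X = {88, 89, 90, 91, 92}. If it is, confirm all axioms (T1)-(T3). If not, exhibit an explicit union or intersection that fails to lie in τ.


τ IS a topology on X.

Axiom (T1): ∅ ∈ τ? Yes; X ∈ τ? Yes.
Axiom (T2/T3): check pairwise unions and intersections of members of τ.
All pairwise intersections and unions checked — each lies in τ. Therefore τ satisfies (T1), (T2), (T3): it IS a topology on X.


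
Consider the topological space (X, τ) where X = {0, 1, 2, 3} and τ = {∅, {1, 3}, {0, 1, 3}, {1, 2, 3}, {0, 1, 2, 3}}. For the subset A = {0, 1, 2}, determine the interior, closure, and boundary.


int(A) = ∅, cl(A) = {0, 1, 2, 3}, ∂A = {0, 1, 2, 3}.

Closed sets in (X, τ) are complements of opens:
  closed(X, τ) = {∅, {0}, {2}, {0, 2}, {0, 1, 2, 3}}.
int(A) = ⋃ {U ∈ τ : U ⊆ A}. Opens contained in A: ∅.
Taking the union of these: int(A) = ∅.
cl(A) = ⋂ {C closed : A ⊆ C}. Closed sets containing A: {0, 1, 2, 3}.
Intersecting these: cl(A) = {0, 1, 2, 3}.
∂A = cl(A) ∖ int(A) = {0, 1, 2, 3} ∖ ∅ = {0, 1, 2, 3}.


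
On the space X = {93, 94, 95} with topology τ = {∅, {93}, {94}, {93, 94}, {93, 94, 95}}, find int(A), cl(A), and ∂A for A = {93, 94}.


int(A) = {93, 94}, cl(A) = {93, 94, 95}, ∂A = {95}.

Closed sets in (X, τ) are complements of opens:
  closed(X, τ) = {∅, {95}, {93, 95}, {94, 95}, {93, 94, 95}}.
int(A) = ⋃ {U ∈ τ : U ⊆ A}. Opens contained in A: ∅, {93}, {94}, {93, 94}.
Taking the union of these: int(A) = {93, 94}.
cl(A) = ⋂ {C closed : A ⊆ C}. Closed sets containing A: {93, 94, 95}.
Intersecting these: cl(A) = {93, 94, 95}.
∂A = cl(A) ∖ int(A) = {93, 94, 95} ∖ {93, 94} = {95}.


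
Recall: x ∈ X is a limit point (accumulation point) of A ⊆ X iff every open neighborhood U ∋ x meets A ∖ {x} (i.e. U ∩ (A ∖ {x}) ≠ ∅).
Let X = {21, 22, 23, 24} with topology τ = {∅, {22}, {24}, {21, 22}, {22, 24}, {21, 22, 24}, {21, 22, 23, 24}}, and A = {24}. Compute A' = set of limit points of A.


A' = {23}

For each x ∈ X, list the open sets U ∈ τ with x ∈ U, then check whether U ∩ (A ∖ {x}) ≠ ∅ for every such U.
  x = 21: open {21, 22} ∋ x has {21, 22} ∩ (A ∖ {21}) = ∅, so x is NOT a limit point.
  x = 22: open {22} ∋ x has {22} ∩ (A ∖ {22}) = ∅, so x is NOT a limit point.
  x = 23: opens ∋ x are {21, 22, 23, 24}; each meets A ∖ {23}, so x IS a limit point.
  x = 24: open {24} ∋ x has {24} ∩ (A ∖ {24}) = ∅, so x is NOT a limit point.
Collecting: A' = {23}.


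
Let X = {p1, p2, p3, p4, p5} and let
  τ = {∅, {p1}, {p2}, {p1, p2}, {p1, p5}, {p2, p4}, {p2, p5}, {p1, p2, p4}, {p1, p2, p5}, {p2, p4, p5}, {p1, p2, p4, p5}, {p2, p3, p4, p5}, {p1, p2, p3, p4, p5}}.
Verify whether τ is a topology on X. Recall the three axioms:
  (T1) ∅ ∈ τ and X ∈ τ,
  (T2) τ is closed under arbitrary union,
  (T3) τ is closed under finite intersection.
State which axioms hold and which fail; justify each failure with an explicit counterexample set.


τ is NOT a topology on X.

Axiom (T1): ∅ ∈ τ? Yes; X ∈ τ? Yes.
Axiom (T2/T3): check pairwise unions and intersections of members of τ.
Counterexample for (T3): {p1, p5} ∩ {p2, p5} = {p5} ∉ τ. Therefore τ is NOT a topology.


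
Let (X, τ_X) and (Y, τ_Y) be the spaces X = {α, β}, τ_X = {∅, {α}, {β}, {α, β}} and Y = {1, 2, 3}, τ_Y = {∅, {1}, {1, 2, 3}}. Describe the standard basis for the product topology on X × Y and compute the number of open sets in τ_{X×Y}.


Basis B = {∅ × ∅, {α} × {1}, {β} × {1}, {α, β} × {1}, {α} × {1, 2, 3}, {β} × {1, 2, 3}, {α, β} × {1, 2, 3}}; |τ_{X×Y}| = 9.

Enumerate products U × V with U ∈ τ_X, V ∈ τ_Y (deduplicated):
  ∅ × ∅ = {} (∅)
  {α} × {1} = {(α,1)}
  {β} × {1} = {(β,1)}
  {α, β} × {1} = {(α,1), (β,1)}
  {α} × {1, 2, 3} = {(α,1), (α,2), (α,3)}
  {β} × {1, 2, 3} = {(β,1), (β,2), (β,3)}
  {α, β} × {1, 2, 3} = {(α,1), (α,2), (α,3), (β,1), (β,2), (β,3)}
These 7 distinct sets form the basis B.
Close under arbitrary unions to get τ_{X×Y}; counting gives |τ_{X×Y}| = 9.


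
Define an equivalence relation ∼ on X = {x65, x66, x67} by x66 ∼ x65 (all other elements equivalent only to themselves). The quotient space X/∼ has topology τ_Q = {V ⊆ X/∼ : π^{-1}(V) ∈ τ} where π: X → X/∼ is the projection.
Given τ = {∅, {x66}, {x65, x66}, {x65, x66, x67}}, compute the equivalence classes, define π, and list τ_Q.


X/∼ = {[x65=x66], [x67]}; |τ_Q| = 3.

Equivalence classes: [x65=x66], [x67].
Quotient map π: X → X/∼ sends x65 ↦ [x65=x66], x66 ↦ [x65=x66], x67 ↦ [x67].
For each subset V ⊆ X/∼, compute π^{-1}(V) ⊆ X and check whether π^{-1}(V) ∈ τ. V is open in τ_Q iff π^{-1}(V) ∈ τ.
  V = {}: π^{-1}(V) = ∅ ∈ τ ✓.
  V = {[x65=x66]}: π^{-1}(V) = {x65, x66} ∈ τ ✓.
  V = {[x67]}: π^{-1}(V) = {x67} ∉ τ ✗.
  V = {[x65=x66], [x67]}: π^{-1}(V) = {x65, x66, x67} ∈ τ ✓.
Open sets in the quotient: τ_Q = {{}, {[x65=x66]}, {[x65=x66], [x67]}} (3 elements).


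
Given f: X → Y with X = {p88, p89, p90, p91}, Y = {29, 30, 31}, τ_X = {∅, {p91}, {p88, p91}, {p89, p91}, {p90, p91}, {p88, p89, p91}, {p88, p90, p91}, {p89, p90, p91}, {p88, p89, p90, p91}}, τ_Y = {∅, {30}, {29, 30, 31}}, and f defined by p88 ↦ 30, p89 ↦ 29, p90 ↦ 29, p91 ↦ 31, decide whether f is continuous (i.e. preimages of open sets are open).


f is NOT continuous.

Compute f^{-1}(U) for each U ∈ τ_Y:
  U = ∅: f^{-1}(U) = ∅ ∈ τ_X ✓.
  U = {30}: f^{-1}(U) = {p88} ∉ τ_X ✗.
  U = {29, 30, 31}: f^{-1}(U) = {p88, p89, p90, p91} ∈ τ_X ✓.
Found U = {30} with f^{-1}(U) = {p88} not in τ_X. Therefore f is NOT continuous.


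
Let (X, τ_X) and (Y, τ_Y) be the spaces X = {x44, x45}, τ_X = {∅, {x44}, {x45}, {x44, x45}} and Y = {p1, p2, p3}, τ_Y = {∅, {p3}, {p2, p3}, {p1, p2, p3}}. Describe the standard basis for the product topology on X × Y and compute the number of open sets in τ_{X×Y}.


Basis B = {∅ × ∅, {x44} × {p3}, {x45} × {p3}, {x44} × {p2, p3}, {x44, x45} × {p3}, {x45} × {p2, p3}, {x44} × {p1, p2, p3}, {x45} × {p1, p2, p3}, {x44, x45} × {p2, p3}, {x44, x45} × {p1, p2, p3}}; |τ_{X×Y}| = 16.

Enumerate products U × V with U ∈ τ_X, V ∈ τ_Y (deduplicated):
  ∅ × ∅ = {} (∅)
  {x44} × {p3} = {(x44,p3)}
  {x45} × {p3} = {(x45,p3)}
  {x44} × {p2, p3} = {(x44,p2), (x44,p3)}
  {x44, x45} × {p3} = {(x44,p3), (x45,p3)}
  {x45} × {p2, p3} = {(x45,p2), (x45,p3)}
  {x44} × {p1, p2, p3} = {(x44,p1), (x44,p2), (x44,p3)}
  {x45} × {p1, p2, p3} = {(x45,p1), (x45,p2), (x45,p3)}
  {x44, x45} × {p2, p3} = {(x44,p2), (x44,p3), (x45,p2), (x45,p3)}
  {x44, x45} × {p1, p2, p3} = {(x44,p1), (x44,p2), (x44,p3), (x45,p1), (x45,p2), (x45,p3)}
These 10 distinct sets form the basis B.
Close under arbitrary unions to get τ_{X×Y}; counting gives |τ_{X×Y}| = 16.


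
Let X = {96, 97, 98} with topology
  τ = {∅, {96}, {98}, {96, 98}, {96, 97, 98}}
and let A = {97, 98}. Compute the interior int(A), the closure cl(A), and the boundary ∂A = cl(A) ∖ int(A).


int(A) = {98}, cl(A) = {97, 98}, ∂A = {97}.

Closed sets in (X, τ) are complements of opens:
  closed(X, τ) = {∅, {97}, {96, 97}, {97, 98}, {96, 97, 98}}.
int(A) = ⋃ {U ∈ τ : U ⊆ A}. Opens contained in A: ∅, {98}.
Taking the union of these: int(A) = {98}.
cl(A) = ⋂ {C closed : A ⊆ C}. Closed sets containing A: {97, 98}, {96, 97, 98}.
Intersecting these: cl(A) = {97, 98}.
∂A = cl(A) ∖ int(A) = {97, 98} ∖ {98} = {97}.


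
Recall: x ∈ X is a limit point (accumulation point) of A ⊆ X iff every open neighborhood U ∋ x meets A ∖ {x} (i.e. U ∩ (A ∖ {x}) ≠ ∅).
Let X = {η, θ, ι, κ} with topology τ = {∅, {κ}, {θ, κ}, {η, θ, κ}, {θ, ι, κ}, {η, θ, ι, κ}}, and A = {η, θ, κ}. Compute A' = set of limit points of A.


A' = {η, θ, ι}

For each x ∈ X, list the open sets U ∈ τ with x ∈ U, then check whether U ∩ (A ∖ {x}) ≠ ∅ for every such U.
  x = η: opens ∋ x are {η, θ, κ}, {η, θ, ι, κ}; each meets A ∖ {η}, so x IS a limit point.
  x = θ: opens ∋ x are {θ, κ}, {η, θ, κ}, {θ, ι, κ}, {η, θ, ι, κ}; each meets A ∖ {θ}, so x IS a limit point.
  x = ι: opens ∋ x are {θ, ι, κ}, {η, θ, ι, κ}; each meets A ∖ {ι}, so x IS a limit point.
  x = κ: open {κ} ∋ x has {κ} ∩ (A ∖ {κ}) = ∅, so x is NOT a limit point.
Collecting: A' = {η, θ, ι}.


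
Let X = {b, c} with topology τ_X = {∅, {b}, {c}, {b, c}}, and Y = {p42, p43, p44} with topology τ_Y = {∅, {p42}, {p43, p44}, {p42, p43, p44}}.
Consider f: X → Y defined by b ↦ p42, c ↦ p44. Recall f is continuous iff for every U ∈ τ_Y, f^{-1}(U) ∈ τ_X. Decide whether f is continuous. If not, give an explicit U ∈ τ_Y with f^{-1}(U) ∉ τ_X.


f IS continuous.

Compute f^{-1}(U) for each U ∈ τ_Y:
  U = ∅: f^{-1}(U) = ∅ ∈ τ_X ✓.
  U = {p42}: f^{-1}(U) = {b} ∈ τ_X ✓.
  U = {p43, p44}: f^{-1}(U) = {c} ∈ τ_X ✓.
  U = {p42, p43, p44}: f^{-1}(U) = {b, c} ∈ τ_X ✓.
Every preimage lies in τ_X, so f IS continuous.


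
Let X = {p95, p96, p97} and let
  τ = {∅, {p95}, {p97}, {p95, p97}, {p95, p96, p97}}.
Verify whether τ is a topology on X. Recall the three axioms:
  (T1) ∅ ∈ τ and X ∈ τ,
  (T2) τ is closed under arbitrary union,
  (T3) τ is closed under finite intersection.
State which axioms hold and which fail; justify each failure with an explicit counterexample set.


τ IS a topology on X.

Axiom (T1): ∅ ∈ τ? Yes; X ∈ τ? Yes.
Axiom (T2/T3): check pairwise unions and intersections of members of τ.
All pairwise intersections and unions checked — each lies in τ. Therefore τ satisfies (T1), (T2), (T3): it IS a topology on X.


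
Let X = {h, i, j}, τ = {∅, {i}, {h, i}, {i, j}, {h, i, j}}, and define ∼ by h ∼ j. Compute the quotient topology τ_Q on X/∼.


X/∼ = {[h=j], [i]}; |τ_Q| = 3.

Equivalence classes: [h=j], [i].
Quotient map π: X → X/∼ sends h ↦ [h=j], i ↦ [i], j ↦ [h=j].
For each subset V ⊆ X/∼, compute π^{-1}(V) ⊆ X and check whether π^{-1}(V) ∈ τ. V is open in τ_Q iff π^{-1}(V) ∈ τ.
  V = {}: π^{-1}(V) = ∅ ∈ τ ✓.
  V = {[h=j]}: π^{-1}(V) = {h, j} ∉ τ ✗.
  V = {[i]}: π^{-1}(V) = {i} ∈ τ ✓.
  V = {[h=j], [i]}: π^{-1}(V) = {h, i, j} ∈ τ ✓.
Open sets in the quotient: τ_Q = {{}, {[i]}, {[h=j], [i]}} (3 elements).


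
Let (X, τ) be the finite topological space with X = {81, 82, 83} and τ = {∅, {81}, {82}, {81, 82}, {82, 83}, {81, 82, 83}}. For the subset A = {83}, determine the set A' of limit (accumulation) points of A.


A' = ∅

For each x ∈ X, list the open sets U ∈ τ with x ∈ U, then check whether U ∩ (A ∖ {x}) ≠ ∅ for every such U.
  x = 81: open {81} ∋ x has {81} ∩ (A ∖ {81}) = ∅, so x is NOT a limit point.
  x = 82: open {82} ∋ x has {82} ∩ (A ∖ {82}) = ∅, so x is NOT a limit point.
  x = 83: open {82, 83} ∋ x has {82, 83} ∩ (A ∖ {83}) = ∅, so x is NOT a limit point.
Collecting: A' = ∅.


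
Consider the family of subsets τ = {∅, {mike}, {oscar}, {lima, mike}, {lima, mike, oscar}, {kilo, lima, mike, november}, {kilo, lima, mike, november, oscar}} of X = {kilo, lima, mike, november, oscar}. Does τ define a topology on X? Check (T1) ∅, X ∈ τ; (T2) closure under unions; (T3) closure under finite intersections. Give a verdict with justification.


τ is NOT a topology on X.

Axiom (T1): ∅ ∈ τ? Yes; X ∈ τ? Yes.
Axiom (T2/T3): check pairwise unions and intersections of members of τ.
Counterexample for (T2): {mike} ∪ {oscar} = {mike, oscar} ∉ τ. Therefore τ is NOT a topology.


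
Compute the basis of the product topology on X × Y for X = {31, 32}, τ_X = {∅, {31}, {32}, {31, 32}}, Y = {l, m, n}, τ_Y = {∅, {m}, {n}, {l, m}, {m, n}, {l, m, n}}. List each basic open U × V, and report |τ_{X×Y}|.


Basis B = {∅ × ∅, {31} × {m}, {31} × {n}, {32} × {m}, {32} × {n}, {31} × {l, m}, {31} × {m, n}, {31, 32} × {m}, {31, 32} × {n}, {32} × {l, m}, {32} × {m, n}, {31} × {l, m, n}, {32} × {l, m, n}, {31, 32} × {l, m}, {31, 32} × {m, n}, {31, 32} × {l, m, n}}; |τ_{X×Y}| = 36.

Enumerate products U × V with U ∈ τ_X, V ∈ τ_Y (deduplicated):
  ∅ × ∅ = {} (∅)
  {31} × {m} = {(31,m)}
  {31} × {n} = {(31,n)}
  {32} × {m} = {(32,m)}
  {32} × {n} = {(32,n)}
  {31} × {l, m} = {(31,l), (31,m)}
  {31} × {m, n} = {(31,m), (31,n)}
  {31, 32} × {m} = {(31,m), (32,m)}
  {31, 32} × {n} = {(31,n), (32,n)}
  {32} × {l, m} = {(32,l), (32,m)}
  {32} × {m, n} = {(32,m), (32,n)}
  {31} × {l, m, n} = {(31,l), (31,m), (31,n)}
  {32} × {l, m, n} = {(32,l), (32,m), (32,n)}
  {31, 32} × {l, m} = {(31,l), (31,m), (32,l), (32,m)}
  {31, 32} × {m, n} = {(31,m), (31,n), (32,m), (32,n)}
  {31, 32} × {l, m, n} = {(31,l), (31,m), (31,n), (32,l), (32,m), (32,n)}
These 16 distinct sets form the basis B.
Close under arbitrary unions to get τ_{X×Y}; counting gives |τ_{X×Y}| = 36.


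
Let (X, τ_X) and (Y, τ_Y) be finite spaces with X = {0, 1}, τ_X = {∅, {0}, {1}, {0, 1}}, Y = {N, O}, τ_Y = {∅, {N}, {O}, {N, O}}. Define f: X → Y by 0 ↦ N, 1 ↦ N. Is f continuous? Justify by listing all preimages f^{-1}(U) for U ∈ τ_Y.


f IS continuous.

Compute f^{-1}(U) for each U ∈ τ_Y:
  U = ∅: f^{-1}(U) = ∅ ∈ τ_X ✓.
  U = {N}: f^{-1}(U) = {0, 1} ∈ τ_X ✓.
  U = {O}: f^{-1}(U) = ∅ ∈ τ_X ✓.
  U = {N, O}: f^{-1}(U) = {0, 1} ∈ τ_X ✓.
Every preimage lies in τ_X, so f IS continuous.


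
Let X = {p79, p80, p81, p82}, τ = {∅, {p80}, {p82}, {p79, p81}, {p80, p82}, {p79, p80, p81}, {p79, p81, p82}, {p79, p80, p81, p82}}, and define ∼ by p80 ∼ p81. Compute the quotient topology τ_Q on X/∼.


X/∼ = {[p79], [p80=p81], [p82]}; |τ_Q| = 4.

Equivalence classes: [p79], [p80=p81], [p82].
Quotient map π: X → X/∼ sends p79 ↦ [p79], p80 ↦ [p80=p81], p81 ↦ [p80=p81], p82 ↦ [p82].
For each subset V ⊆ X/∼, compute π^{-1}(V) ⊆ X and check whether π^{-1}(V) ∈ τ. V is open in τ_Q iff π^{-1}(V) ∈ τ.
  V = {}: π^{-1}(V) = ∅ ∈ τ ✓.
  V = {[p79]}: π^{-1}(V) = {p79} ∉ τ ✗.
  V = {[p80=p81]}: π^{-1}(V) = {p80, p81} ∉ τ ✗.
  V = {[p79], [p80=p81]}: π^{-1}(V) = {p79, p80, p81} ∈ τ ✓.
  V = {[p82]}: π^{-1}(V) = {p82} ∈ τ ✓.
  V = {[p79], [p82]}: π^{-1}(V) = {p79, p82} ∉ τ ✗.
  V = {[p80=p81], [p82]}: π^{-1}(V) = {p80, p81, p82} ∉ τ ✗.
  V = {[p79], [p80=p81], [p82]}: π^{-1}(V) = {p79, p80, p81, p82} ∈ τ ✓.
Open sets in the quotient: τ_Q = {{}, {[p79], [p80=p81]}, {[p82]}, {[p79], [p80=p81], [p82]}} (4 elements).


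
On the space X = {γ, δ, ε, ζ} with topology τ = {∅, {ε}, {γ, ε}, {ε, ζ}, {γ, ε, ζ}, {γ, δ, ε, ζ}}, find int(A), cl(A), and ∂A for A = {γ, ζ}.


int(A) = ∅, cl(A) = {γ, δ, ζ}, ∂A = {γ, δ, ζ}.

Closed sets in (X, τ) are complements of opens:
  closed(X, τ) = {∅, {δ}, {γ, δ}, {δ, ζ}, {γ, δ, ζ}, {γ, δ, ε, ζ}}.
int(A) = ⋃ {U ∈ τ : U ⊆ A}. Opens contained in A: ∅.
Taking the union of these: int(A) = ∅.
cl(A) = ⋂ {C closed : A ⊆ C}. Closed sets containing A: {γ, δ, ζ}, {γ, δ, ε, ζ}.
Intersecting these: cl(A) = {γ, δ, ζ}.
∂A = cl(A) ∖ int(A) = {γ, δ, ζ} ∖ ∅ = {γ, δ, ζ}.


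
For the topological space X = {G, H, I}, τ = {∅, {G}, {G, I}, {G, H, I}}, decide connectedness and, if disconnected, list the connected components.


(X, τ) is connected.

Find clopen sets (U ∈ τ with X ∖ U ∈ τ):
  U = ∅, X ∖ U = {G, H, I} — both open, so U is clopen.
  U = {G, H, I}, X ∖ U = ∅ — both open, so U is clopen.
Only trivial clopens (∅ and X) exist, so (X, τ) is connected.
Compute connected components by grouping points that agree on all clopens:
  component: {G, H, I}


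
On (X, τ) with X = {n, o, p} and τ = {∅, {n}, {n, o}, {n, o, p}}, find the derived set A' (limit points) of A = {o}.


A' = {p}

For each x ∈ X, list the open sets U ∈ τ with x ∈ U, then check whether U ∩ (A ∖ {x}) ≠ ∅ for every such U.
  x = n: open {n} ∋ x has {n} ∩ (A ∖ {n}) = ∅, so x is NOT a limit point.
  x = o: open {n, o} ∋ x has {n, o} ∩ (A ∖ {o}) = ∅, so x is NOT a limit point.
  x = p: opens ∋ x are {n, o, p}; each meets A ∖ {p}, so x IS a limit point.
Collecting: A' = {p}.


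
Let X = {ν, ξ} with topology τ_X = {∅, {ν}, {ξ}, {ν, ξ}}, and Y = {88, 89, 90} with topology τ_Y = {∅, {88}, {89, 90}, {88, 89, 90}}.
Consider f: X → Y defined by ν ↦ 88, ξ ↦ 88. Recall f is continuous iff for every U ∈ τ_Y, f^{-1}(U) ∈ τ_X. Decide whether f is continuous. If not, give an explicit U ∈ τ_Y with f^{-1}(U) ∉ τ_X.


f IS continuous.

Compute f^{-1}(U) for each U ∈ τ_Y:
  U = ∅: f^{-1}(U) = ∅ ∈ τ_X ✓.
  U = {88}: f^{-1}(U) = {ν, ξ} ∈ τ_X ✓.
  U = {89, 90}: f^{-1}(U) = ∅ ∈ τ_X ✓.
  U = {88, 89, 90}: f^{-1}(U) = {ν, ξ} ∈ τ_X ✓.
Every preimage lies in τ_X, so f IS continuous.


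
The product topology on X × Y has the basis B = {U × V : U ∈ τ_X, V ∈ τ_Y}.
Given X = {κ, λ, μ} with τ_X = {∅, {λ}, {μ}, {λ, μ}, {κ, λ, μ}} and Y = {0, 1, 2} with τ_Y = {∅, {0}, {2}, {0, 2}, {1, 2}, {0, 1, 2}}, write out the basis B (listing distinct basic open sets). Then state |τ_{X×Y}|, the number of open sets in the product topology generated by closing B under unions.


Basis B = {∅ × ∅, {λ} × {0}, {λ} × {2}, {μ} × {0}, {μ} × {2}, {λ} × {0, 2}, {λ, μ} × {0}, {λ} × {1, 2}, {λ, μ} × {2}, {μ} × {0, 2}, {μ} × {1, 2}, {κ, λ, μ} × {0}, {κ, λ, μ} × {2}, {λ} × {0, 1, 2}, {μ} × {0, 1, 2}, {λ, μ} × {0, 2}, {λ, μ} × {1, 2}, {κ, λ, μ} × {0, 2}, {κ, λ, μ} × {1, 2}, {λ, μ} × {0, 1, 2}, {κ, λ, μ} × {0, 1, 2}}; |τ_{X×Y}| = 70.

Enumerate products U × V with U ∈ τ_X, V ∈ τ_Y (deduplicated):
  ∅ × ∅ = {} (∅)
  {λ} × {0} = {(λ,0)}
  {λ} × {2} = {(λ,2)}
  {μ} × {0} = {(μ,0)}
  {μ} × {2} = {(μ,2)}
  {λ} × {0, 2} = {(λ,0), (λ,2)}
  {λ, μ} × {0} = {(λ,0), (μ,0)}
  {λ} × {1, 2} = {(λ,1), (λ,2)}
  {λ, μ} × {2} = {(λ,2), (μ,2)}
  {μ} × {0, 2} = {(μ,0), (μ,2)}
  {μ} × {1, 2} = {(μ,1), (μ,2)}
  {κ, λ, μ} × {0} = {(κ,0), (λ,0), (μ,0)}
  {κ, λ, μ} × {2} = {(κ,2), (λ,2), (μ,2)}
  {λ} × {0, 1, 2} = {(λ,0), (λ,1), (λ,2)}
  {μ} × {0, 1, 2} = {(μ,0), (μ,1), (μ,2)}
  {λ, μ} × {0, 2} = {(λ,0), (λ,2), (μ,0), (μ,2)}
  {λ, μ} × {1, 2} = {(λ,1), (λ,2), (μ,1), (μ,2)}
  {κ, λ, μ} × {0, 2} = {(κ,0), (κ,2), (λ,0), (λ,2), (μ,0), (μ,2)}
  {κ, λ, μ} × {1, 2} = {(κ,1), (κ,2), (λ,1), (λ,2), (μ,1), (μ,2)}
  {λ, μ} × {0, 1, 2} = {(λ,0), (λ,1), (λ,2), (μ,0), (μ,1), (μ,2)}
  {κ, λ, μ} × {0, 1, 2} = {(κ,0), (κ,1), (κ,2), (λ,0), (λ,1), (λ,2), (μ,0), (μ,1), (μ,2)}
These 21 distinct sets form the basis B.
Close under arbitrary unions to get τ_{X×Y}; counting gives |τ_{X×Y}| = 70.


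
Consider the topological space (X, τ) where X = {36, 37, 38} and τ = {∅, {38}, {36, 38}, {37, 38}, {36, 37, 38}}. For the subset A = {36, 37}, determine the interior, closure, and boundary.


int(A) = ∅, cl(A) = {36, 37}, ∂A = {36, 37}.

Closed sets in (X, τ) are complements of opens:
  closed(X, τ) = {∅, {36}, {37}, {36, 37}, {36, 37, 38}}.
int(A) = ⋃ {U ∈ τ : U ⊆ A}. Opens contained in A: ∅.
Taking the union of these: int(A) = ∅.
cl(A) = ⋂ {C closed : A ⊆ C}. Closed sets containing A: {36, 37}, {36, 37, 38}.
Intersecting these: cl(A) = {36, 37}.
∂A = cl(A) ∖ int(A) = {36, 37} ∖ ∅ = {36, 37}.


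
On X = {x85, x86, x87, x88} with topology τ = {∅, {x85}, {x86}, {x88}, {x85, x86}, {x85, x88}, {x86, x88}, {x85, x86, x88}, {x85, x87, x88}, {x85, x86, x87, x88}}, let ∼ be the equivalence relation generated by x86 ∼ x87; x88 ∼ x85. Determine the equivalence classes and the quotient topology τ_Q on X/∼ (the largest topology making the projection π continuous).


X/∼ = {[x85=x88], [x86=x87]}; |τ_Q| = 3.

Equivalence classes: [x85=x88], [x86=x87].
Quotient map π: X → X/∼ sends x85 ↦ [x85=x88], x86 ↦ [x86=x87], x87 ↦ [x86=x87], x88 ↦ [x85=x88].
For each subset V ⊆ X/∼, compute π^{-1}(V) ⊆ X and check whether π^{-1}(V) ∈ τ. V is open in τ_Q iff π^{-1}(V) ∈ τ.
  V = {}: π^{-1}(V) = ∅ ∈ τ ✓.
  V = {[x85=x88]}: π^{-1}(V) = {x85, x88} ∈ τ ✓.
  V = {[x86=x87]}: π^{-1}(V) = {x86, x87} ∉ τ ✗.
  V = {[x85=x88], [x86=x87]}: π^{-1}(V) = {x85, x86, x87, x88} ∈ τ ✓.
Open sets in the quotient: τ_Q = {{}, {[x85=x88]}, {[x85=x88], [x86=x87]}} (3 elements).


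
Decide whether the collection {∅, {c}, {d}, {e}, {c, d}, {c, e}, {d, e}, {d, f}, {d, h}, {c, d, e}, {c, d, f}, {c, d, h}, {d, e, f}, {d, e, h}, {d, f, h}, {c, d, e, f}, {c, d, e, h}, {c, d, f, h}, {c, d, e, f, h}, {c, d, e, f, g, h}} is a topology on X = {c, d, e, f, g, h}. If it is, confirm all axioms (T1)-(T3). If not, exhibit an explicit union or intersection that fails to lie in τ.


τ is NOT a topology on X.

Axiom (T1): ∅ ∈ τ? Yes; X ∈ τ? Yes.
Axiom (T2/T3): check pairwise unions and intersections of members of τ.
Counterexample for (T2): {e} ∪ {d, f, h} = {d, e, f, h} ∉ τ. Therefore τ is NOT a topology.


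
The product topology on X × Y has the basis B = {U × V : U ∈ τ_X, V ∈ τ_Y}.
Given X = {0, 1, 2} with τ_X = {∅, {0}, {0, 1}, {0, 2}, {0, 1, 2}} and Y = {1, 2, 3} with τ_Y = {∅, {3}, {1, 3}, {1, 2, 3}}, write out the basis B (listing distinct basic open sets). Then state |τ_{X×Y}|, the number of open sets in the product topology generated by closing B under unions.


Basis B = {∅ × ∅, {0} × {3}, {0} × {1, 3}, {0, 1} × {3}, {0, 2} × {3}, {0} × {1, 2, 3}, {0, 1, 2} × {3}, {0, 1} × {1, 3}, {0, 2} × {1, 3}, {0, 1} × {1, 2, 3}, {0, 2} × {1, 2, 3}, {0, 1, 2} × {1, 3}, {0, 1, 2} × {1, 2, 3}}; |τ_{X×Y}| = 30.

Enumerate products U × V with U ∈ τ_X, V ∈ τ_Y (deduplicated):
  ∅ × ∅ = {} (∅)
  {0} × {3} = {(0,3)}
  {0} × {1, 3} = {(0,1), (0,3)}
  {0, 1} × {3} = {(0,3), (1,3)}
  {0, 2} × {3} = {(0,3), (2,3)}
  {0} × {1, 2, 3} = {(0,1), (0,2), (0,3)}
  {0, 1, 2} × {3} = {(0,3), (1,3), (2,3)}
  {0, 1} × {1, 3} = {(0,1), (0,3), (1,1), (1,3)}
  {0, 2} × {1, 3} = {(0,1), (0,3), (2,1), (2,3)}
  {0, 1} × {1, 2, 3} = {(0,1), (0,2), (0,3), (1,1), (1,2), (1,3)}
  {0, 2} × {1, 2, 3} = {(0,1), (0,2), (0,3), (2,1), (2,2), (2,3)}
  {0, 1, 2} × {1, 3} = {(0,1), (0,3), (1,1), (1,3), (2,1), (2,3)}
  {0, 1, 2} × {1, 2, 3} = {(0,1), (0,2), (0,3), (1,1), (1,2), (1,3), (2,1), (2,2), (2,3)}
These 13 distinct sets form the basis B.
Close under arbitrary unions to get τ_{X×Y}; counting gives |τ_{X×Y}| = 30.


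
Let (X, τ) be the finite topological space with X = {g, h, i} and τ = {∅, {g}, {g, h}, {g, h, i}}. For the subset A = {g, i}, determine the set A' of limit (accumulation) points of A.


A' = {h, i}

For each x ∈ X, list the open sets U ∈ τ with x ∈ U, then check whether U ∩ (A ∖ {x}) ≠ ∅ for every such U.
  x = g: open {g} ∋ x has {g} ∩ (A ∖ {g}) = ∅, so x is NOT a limit point.
  x = h: opens ∋ x are {g, h}, {g, h, i}; each meets A ∖ {h}, so x IS a limit point.
  x = i: opens ∋ x are {g, h, i}; each meets A ∖ {i}, so x IS a limit point.
Collecting: A' = {h, i}.


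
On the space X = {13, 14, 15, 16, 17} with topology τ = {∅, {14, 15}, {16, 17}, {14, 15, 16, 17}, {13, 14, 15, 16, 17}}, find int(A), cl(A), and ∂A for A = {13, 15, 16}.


int(A) = ∅, cl(A) = {13, 14, 15, 16, 17}, ∂A = {13, 14, 15, 16, 17}.

Closed sets in (X, τ) are complements of opens:
  closed(X, τ) = {∅, {13}, {13, 14, 15}, {13, 16, 17}, {13, 14, 15, 16, 17}}.
int(A) = ⋃ {U ∈ τ : U ⊆ A}. Opens contained in A: ∅.
Taking the union of these: int(A) = ∅.
cl(A) = ⋂ {C closed : A ⊆ C}. Closed sets containing A: {13, 14, 15, 16, 17}.
Intersecting these: cl(A) = {13, 14, 15, 16, 17}.
∂A = cl(A) ∖ int(A) = {13, 14, 15, 16, 17} ∖ ∅ = {13, 14, 15, 16, 17}.
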